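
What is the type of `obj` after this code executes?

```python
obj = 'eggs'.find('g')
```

str.find() returns int (index, or -1)

int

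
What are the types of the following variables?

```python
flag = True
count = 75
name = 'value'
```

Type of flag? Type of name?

flag is bool; name is str

bool, str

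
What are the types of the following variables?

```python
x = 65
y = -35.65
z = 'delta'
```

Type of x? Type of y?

x is int; y is float

int, float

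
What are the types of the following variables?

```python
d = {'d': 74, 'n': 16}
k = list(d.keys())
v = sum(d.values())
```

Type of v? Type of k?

sum of int values returns int; list(...) returns list

int, list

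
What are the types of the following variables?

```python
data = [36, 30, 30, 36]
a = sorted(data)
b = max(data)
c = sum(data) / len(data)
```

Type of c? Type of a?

int / int returns float; sorted() returns list

float, list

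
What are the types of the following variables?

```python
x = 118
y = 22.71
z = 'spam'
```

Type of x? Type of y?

x is int; y is float

int, float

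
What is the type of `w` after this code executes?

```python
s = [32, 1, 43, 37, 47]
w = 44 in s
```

'in' operator returns bool

bool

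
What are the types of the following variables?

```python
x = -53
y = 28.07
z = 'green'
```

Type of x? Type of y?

x is int; y is float

int, float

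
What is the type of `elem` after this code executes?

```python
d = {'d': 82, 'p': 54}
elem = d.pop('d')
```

dict.pop() returns the value (int)

int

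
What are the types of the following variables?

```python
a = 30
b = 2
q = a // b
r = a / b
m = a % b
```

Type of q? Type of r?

int // int returns int; int / int returns float

int, float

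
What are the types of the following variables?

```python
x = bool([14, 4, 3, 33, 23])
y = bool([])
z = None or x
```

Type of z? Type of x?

None or <bool> returns the bool; bool() returns bool

bool, bool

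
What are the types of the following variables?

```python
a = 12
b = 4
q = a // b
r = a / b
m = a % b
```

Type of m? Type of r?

int % int returns int; int / int returns float

int, float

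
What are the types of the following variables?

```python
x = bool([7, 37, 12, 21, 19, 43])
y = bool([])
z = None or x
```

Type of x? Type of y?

bool() returns bool; bool() returns bool

bool, bool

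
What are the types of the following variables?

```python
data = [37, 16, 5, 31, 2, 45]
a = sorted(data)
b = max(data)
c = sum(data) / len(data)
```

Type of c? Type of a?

int / int returns float; sorted() returns list

float, list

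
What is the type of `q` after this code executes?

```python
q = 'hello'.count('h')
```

str.count() returns int

int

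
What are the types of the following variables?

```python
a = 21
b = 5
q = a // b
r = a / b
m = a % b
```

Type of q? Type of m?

int // int returns int; int % int returns int

int, int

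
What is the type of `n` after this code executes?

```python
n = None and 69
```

'and' returns first falsy value (None)

NoneType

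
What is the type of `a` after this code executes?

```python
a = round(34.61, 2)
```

round() with ndigits arg returns float

float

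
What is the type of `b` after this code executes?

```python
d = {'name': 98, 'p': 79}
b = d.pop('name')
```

dict.pop() returns the value (int)

int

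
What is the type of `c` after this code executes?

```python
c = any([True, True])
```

any() returns bool

bool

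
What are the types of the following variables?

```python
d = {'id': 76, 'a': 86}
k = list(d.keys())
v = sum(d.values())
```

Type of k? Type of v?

list(...) returns list; sum of int values returns int

list, int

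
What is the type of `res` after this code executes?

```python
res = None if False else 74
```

Ternary: condition is False, else branch (74) taken → int

int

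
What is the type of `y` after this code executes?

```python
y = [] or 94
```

'or' returns first truthy value (94, which is int)

int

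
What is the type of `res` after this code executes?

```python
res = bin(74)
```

bin() returns str representation

str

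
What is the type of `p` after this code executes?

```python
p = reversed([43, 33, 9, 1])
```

reversed() on a list returns a list_reverseiterator

list_reverseiterator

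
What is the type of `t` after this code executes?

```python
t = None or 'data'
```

'or' with None returns the other value ('data', str)

str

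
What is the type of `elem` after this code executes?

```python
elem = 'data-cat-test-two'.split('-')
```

str.split() returns list

list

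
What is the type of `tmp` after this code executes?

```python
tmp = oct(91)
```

oct() returns str representation

str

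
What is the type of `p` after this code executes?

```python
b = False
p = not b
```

'not' always returns bool

bool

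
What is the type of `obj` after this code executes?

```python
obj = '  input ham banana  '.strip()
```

str.strip() returns str

str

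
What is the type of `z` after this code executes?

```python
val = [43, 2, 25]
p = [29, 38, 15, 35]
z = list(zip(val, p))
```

list(zip(...)) returns a list of tuples

list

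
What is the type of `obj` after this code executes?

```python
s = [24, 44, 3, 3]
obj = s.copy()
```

list.copy() returns list

list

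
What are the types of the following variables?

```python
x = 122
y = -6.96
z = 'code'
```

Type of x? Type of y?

x is int; y is float

int, float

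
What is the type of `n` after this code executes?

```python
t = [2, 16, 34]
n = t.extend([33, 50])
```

list.extend() returns None

NoneType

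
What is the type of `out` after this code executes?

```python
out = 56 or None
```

'or' returns first truthy value (56, int)

int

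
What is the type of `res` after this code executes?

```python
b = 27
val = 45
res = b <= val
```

Comparison operators return bool

bool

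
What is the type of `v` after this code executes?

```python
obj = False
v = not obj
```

'not' always returns bool

bool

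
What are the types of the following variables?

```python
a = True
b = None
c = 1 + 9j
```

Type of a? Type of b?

a is bool; b is NoneType

bool, NoneType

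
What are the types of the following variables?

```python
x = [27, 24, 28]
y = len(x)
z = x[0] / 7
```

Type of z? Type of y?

int / int returns float; len() returns int

float, int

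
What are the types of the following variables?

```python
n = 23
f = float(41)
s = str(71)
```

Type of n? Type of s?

n is int; s is str

int, str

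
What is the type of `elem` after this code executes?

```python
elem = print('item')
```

print() returns None

NoneType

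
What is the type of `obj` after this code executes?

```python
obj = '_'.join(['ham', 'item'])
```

str.join() returns str

str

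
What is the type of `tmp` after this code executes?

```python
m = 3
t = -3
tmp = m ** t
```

int ** negative int returns float

float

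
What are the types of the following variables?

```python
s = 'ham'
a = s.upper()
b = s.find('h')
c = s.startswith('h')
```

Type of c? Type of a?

str.startswith() returns bool; str.upper() returns str

bool, str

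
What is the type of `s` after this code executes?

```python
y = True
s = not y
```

'not' always returns bool

bool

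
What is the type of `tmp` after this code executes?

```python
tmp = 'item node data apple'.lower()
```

str.lower() returns str

str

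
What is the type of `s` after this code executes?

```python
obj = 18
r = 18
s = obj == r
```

Equality comparison returns bool

bool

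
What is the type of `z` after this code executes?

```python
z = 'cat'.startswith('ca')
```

str.startswith() returns bool

bool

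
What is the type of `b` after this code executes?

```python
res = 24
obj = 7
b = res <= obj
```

Comparison operators return bool

bool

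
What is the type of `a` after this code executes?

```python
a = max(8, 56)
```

max() of ints returns int

int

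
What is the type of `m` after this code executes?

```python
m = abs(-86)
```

abs() of int returns int

int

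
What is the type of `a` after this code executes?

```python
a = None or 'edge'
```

'or' with None returns the other value ('edge', str)

str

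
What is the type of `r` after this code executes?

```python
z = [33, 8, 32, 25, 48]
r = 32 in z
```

'in' operator returns bool

bool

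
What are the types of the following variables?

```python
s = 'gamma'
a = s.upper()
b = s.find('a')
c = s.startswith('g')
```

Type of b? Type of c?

str.find() returns int; str.startswith() returns bool

int, bool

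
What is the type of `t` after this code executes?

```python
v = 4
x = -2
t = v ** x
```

int ** negative int returns float

float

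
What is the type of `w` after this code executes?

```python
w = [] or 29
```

'or' returns first truthy value (29, which is int)

int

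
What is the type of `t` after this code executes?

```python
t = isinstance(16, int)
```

isinstance() returns bool

bool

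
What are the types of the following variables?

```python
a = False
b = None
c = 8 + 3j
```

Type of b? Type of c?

b is NoneType; c is complex

NoneType, complex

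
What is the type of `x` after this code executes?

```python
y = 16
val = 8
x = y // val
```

int // int returns int (16 // 8 = 2)

int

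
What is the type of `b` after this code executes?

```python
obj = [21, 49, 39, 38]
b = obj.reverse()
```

list.reverse() returns None

NoneType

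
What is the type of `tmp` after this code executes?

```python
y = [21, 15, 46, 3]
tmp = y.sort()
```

list.sort() returns None (sorts in place)

NoneType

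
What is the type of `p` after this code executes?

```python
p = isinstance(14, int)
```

isinstance() returns bool

bool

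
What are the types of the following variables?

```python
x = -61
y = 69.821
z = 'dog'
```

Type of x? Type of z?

x is int; z is str

int, str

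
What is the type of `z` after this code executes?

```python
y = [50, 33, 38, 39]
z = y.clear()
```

list.clear() returns None

NoneType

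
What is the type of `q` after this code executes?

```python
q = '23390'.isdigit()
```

str.isdigit() returns bool

bool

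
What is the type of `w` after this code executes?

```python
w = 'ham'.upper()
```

str.upper() returns str

str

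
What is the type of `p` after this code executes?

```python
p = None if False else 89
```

Ternary: condition is False, else branch (89) taken → int

int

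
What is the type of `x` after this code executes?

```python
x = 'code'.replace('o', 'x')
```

str.replace() returns str

str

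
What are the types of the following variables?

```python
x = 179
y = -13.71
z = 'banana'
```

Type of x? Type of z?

x is int; z is str

int, str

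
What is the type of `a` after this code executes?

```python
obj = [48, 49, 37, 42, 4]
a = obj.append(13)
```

list.append() returns None (mutates in place)

NoneType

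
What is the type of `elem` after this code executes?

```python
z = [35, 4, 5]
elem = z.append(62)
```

list.append() returns None (mutates in place)

NoneType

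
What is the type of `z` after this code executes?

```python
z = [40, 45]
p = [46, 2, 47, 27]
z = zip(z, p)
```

zip() returns a zip iterator object

zip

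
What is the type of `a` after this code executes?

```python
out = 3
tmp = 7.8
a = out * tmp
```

int * float returns float (3 * 7.8 = 23.4)

float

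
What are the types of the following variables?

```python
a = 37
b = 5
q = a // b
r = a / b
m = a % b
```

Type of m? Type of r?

int % int returns int; int / int returns float

int, float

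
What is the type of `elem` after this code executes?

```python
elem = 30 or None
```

'or' returns first truthy value (30, int)

int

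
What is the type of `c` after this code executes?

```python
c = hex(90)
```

hex() returns str representation

str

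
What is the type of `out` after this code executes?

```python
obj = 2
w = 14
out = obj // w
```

int // int returns int (2 // 14 = 0)

int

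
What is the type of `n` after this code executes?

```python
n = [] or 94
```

'or' returns first truthy value (94, which is int)

int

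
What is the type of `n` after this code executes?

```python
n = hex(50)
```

hex() returns str representation

str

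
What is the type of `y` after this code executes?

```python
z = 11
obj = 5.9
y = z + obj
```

int + float returns float (11 + 5.9 = 16.9)

float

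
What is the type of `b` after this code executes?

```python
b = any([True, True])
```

any() returns bool

bool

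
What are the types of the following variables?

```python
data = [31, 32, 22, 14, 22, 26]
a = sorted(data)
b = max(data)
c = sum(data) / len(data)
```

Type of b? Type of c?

max of ints returns int; int / int returns float

int, float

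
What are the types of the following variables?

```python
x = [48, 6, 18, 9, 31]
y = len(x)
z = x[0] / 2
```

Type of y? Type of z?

len() returns int; int / int returns float

int, float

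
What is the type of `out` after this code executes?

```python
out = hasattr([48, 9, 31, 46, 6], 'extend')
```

hasattr() returns bool

bool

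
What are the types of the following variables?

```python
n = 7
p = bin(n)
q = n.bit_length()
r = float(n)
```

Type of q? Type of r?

int.bit_length() returns int; float() returns float

int, float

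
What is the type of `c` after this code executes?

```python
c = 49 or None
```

'or' returns first truthy value (49, int)

int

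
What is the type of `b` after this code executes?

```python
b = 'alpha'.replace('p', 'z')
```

str.replace() returns str

str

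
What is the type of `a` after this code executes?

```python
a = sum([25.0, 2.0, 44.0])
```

sum() of floats returns float

float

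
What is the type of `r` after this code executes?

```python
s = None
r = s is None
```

'is' comparison returns bool

bool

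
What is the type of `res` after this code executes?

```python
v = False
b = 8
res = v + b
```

bool + int returns int (False is 0, so 0 + 8 = 8)

int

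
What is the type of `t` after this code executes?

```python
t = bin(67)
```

bin() returns str representation

str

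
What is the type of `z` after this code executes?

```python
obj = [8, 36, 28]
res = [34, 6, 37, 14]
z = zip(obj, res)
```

zip() returns a zip iterator object

zip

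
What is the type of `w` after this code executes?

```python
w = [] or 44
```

'or' returns first truthy value (44, which is int)

int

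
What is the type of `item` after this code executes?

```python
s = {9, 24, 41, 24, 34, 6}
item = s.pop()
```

Popping from a set of ints returns int

int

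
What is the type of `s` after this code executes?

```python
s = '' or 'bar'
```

'or' returns first truthy value ('bar', which is str)

str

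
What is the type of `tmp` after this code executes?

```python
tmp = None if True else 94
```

Ternary: condition is True, if branch (None) taken → NoneType

NoneType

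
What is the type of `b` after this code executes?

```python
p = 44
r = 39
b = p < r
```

Comparison operators return bool

bool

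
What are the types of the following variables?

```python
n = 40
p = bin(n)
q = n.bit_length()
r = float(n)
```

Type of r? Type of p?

float() returns float; bin() returns str

float, str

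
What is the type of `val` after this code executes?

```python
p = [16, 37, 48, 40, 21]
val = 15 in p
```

'in' operator returns bool

bool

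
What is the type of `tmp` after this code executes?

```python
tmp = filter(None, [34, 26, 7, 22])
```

filter() returns a filter iterator object

filter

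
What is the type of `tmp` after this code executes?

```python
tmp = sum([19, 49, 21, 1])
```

sum() of ints returns int

int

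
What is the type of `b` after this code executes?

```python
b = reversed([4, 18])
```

reversed() on a list returns a list_reverseiterator

list_reverseiterator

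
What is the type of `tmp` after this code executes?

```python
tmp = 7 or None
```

'or' returns first truthy value (7, int)

int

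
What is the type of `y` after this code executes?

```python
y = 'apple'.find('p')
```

str.find() returns int (index, or -1)

int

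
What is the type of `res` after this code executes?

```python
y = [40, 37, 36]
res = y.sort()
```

list.sort() returns None (sorts in place)

NoneType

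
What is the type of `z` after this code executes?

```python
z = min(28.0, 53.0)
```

min() of floats returns float

float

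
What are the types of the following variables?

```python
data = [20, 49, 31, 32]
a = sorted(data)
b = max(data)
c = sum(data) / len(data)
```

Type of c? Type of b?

int / int returns float; max of ints returns int

float, int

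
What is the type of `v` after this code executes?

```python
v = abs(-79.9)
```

abs() of float returns float

float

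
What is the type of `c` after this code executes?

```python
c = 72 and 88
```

'and' returns the last value when all truthy (88, which is int)

int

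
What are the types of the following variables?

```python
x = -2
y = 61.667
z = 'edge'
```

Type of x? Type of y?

x is int; y is float

int, float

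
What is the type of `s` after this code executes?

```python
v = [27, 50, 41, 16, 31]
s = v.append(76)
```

list.append() returns None (mutates in place)

NoneType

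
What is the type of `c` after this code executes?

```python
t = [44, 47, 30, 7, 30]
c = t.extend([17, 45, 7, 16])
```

list.extend() returns None

NoneType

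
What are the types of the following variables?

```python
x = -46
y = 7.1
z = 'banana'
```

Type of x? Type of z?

x is int; z is str

int, str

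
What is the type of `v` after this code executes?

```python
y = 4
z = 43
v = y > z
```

Comparison operators return bool

bool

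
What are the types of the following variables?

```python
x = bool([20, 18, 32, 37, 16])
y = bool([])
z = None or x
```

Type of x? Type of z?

bool() returns bool; None or <bool> returns the bool

bool, bool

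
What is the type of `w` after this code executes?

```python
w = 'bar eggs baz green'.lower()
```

str.lower() returns str

str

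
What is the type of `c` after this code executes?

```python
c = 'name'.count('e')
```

str.count() returns int

int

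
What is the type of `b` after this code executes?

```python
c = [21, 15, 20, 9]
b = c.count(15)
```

list.count() returns int

int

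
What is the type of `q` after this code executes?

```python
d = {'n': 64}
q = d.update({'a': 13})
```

dict.update() returns None

NoneType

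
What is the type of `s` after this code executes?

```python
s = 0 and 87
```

'and' returns the first falsy value (0, which is int)

int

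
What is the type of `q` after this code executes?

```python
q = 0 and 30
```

'and' returns the first falsy value (0, which is int)

int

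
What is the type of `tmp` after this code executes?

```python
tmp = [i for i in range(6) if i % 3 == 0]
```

A list comprehension [...] produces a list

list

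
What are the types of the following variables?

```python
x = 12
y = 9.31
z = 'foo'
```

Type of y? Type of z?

y is float; z is str

float, str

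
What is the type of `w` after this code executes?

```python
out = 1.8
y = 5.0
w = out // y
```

float // float returns float (floor division preserves float type)

float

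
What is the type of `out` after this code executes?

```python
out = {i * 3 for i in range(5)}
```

A set comprehension {expr for x in iterable} produces a set

set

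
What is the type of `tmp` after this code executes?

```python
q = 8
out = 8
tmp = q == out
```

Equality comparison returns bool

bool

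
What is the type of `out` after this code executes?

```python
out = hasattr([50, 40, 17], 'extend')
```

hasattr() returns bool

bool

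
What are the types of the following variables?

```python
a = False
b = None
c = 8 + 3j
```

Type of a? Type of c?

a is bool; c is complex

bool, complex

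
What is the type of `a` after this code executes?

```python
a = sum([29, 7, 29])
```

sum() of ints returns int

int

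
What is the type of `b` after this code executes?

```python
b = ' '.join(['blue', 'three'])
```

str.join() returns str

str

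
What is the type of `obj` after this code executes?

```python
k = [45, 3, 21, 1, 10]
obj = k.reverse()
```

list.reverse() returns None

NoneType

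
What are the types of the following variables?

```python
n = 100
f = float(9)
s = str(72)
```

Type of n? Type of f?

n is int; f is float

int, float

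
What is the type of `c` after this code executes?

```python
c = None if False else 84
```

Ternary: condition is False, else branch (84) taken → int

int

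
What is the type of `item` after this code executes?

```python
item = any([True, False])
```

any() returns bool

bool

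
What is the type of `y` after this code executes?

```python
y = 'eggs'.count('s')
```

str.count() returns int

int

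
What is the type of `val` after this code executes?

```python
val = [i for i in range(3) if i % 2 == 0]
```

A list comprehension [...] produces a list

list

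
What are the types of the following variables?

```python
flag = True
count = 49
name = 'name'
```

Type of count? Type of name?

count is int; name is str

int, str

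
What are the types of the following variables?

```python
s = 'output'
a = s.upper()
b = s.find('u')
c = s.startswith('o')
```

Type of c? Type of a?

str.startswith() returns bool; str.upper() returns str

bool, str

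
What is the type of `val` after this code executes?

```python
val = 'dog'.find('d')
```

str.find() returns int (index, or -1)

int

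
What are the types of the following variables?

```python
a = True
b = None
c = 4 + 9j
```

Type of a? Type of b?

a is bool; b is NoneType

bool, NoneType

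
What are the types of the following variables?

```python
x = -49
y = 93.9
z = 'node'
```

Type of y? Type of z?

y is float; z is str

float, str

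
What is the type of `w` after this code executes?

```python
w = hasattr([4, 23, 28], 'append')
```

hasattr() returns bool

bool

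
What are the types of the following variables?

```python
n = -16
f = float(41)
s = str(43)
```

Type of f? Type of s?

f is float; s is str

float, str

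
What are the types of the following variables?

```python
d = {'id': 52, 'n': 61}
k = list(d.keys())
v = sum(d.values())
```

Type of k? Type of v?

list(...) returns list; sum of int values returns int

list, int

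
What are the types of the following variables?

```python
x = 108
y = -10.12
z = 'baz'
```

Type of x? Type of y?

x is int; y is float

int, float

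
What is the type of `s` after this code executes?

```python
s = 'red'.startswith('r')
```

str.startswith() returns bool

bool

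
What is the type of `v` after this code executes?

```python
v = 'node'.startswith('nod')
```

str.startswith() returns bool

bool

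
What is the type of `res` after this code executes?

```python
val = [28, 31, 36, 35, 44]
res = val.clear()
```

list.clear() returns None

NoneType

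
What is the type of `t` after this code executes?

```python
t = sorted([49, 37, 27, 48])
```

sorted() always returns list

list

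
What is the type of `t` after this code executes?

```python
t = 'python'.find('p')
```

str.find() returns int (index, or -1)

int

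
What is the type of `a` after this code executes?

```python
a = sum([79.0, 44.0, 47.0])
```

sum() of floats returns float

float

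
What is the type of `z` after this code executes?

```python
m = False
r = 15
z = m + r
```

bool + int returns int (False is 0, so 0 + 15 = 15)

int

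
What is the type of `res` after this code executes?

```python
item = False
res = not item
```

'not' always returns bool

bool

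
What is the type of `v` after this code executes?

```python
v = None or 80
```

'or' with None returns the other value (80, int)

int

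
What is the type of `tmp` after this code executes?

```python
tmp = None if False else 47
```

Ternary: condition is False, else branch (47) taken → int

int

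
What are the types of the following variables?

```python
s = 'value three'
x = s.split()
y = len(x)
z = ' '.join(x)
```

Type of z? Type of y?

str.join() returns str; len() returns int

str, int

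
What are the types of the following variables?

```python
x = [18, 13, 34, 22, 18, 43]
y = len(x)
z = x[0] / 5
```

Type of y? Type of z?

len() returns int; int / int returns float

int, float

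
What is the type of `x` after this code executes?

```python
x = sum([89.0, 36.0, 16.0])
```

sum() of floats returns float

float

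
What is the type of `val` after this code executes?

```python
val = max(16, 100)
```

max() of ints returns int

int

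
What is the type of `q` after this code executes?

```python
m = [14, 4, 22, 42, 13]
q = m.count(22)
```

list.count() returns int

int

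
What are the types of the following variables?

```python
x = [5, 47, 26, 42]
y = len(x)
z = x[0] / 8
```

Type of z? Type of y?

int / int returns float; len() returns int

float, int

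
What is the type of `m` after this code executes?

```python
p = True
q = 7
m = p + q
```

bool + int returns int (True is 1, so 1 + 7 = 8)

int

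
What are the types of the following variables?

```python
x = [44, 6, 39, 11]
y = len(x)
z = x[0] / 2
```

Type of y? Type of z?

len() returns int; int / int returns float

int, float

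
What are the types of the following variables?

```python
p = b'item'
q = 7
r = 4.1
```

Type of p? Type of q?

p is bytes; q is int

bytes, int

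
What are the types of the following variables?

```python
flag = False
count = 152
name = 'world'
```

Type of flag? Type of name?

flag is bool; name is str

bool, str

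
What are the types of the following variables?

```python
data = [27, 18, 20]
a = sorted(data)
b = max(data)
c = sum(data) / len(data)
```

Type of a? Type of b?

sorted() returns list; max of ints returns int

list, int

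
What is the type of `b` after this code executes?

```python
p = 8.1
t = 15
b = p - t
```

float - int returns float (8.1 - 15 = -6.9)

float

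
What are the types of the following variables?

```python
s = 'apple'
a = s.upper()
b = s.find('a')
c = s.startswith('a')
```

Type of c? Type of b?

str.startswith() returns bool; str.find() returns int

bool, int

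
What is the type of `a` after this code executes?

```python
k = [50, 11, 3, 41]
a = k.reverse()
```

list.reverse() returns None

NoneType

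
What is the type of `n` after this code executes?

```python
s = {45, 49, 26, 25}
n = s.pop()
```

Popping from a set of ints returns int

int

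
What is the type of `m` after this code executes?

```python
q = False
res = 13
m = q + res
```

bool + int returns int (False is 0, so 0 + 13 = 13)

int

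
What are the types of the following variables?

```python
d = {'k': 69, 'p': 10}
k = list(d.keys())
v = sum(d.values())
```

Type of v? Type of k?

sum of int values returns int; list(...) returns list

int, list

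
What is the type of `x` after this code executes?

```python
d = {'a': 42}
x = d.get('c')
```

dict.get() returns None when key 'c' is not found and no default given

NoneType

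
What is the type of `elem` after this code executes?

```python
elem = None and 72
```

'and' returns first falsy value (None)

NoneType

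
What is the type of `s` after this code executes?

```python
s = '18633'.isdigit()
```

str.isdigit() returns bool

bool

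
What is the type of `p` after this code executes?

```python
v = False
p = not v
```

'not' always returns bool

bool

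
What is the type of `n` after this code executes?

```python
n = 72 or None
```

'or' returns first truthy value (72, int)

int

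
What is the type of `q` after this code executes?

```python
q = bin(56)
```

bin() returns str representation

str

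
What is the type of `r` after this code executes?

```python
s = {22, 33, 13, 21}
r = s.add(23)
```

set.add() returns None (mutates in place)

NoneType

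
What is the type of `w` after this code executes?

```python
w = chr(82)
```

chr() returns str (single character)

str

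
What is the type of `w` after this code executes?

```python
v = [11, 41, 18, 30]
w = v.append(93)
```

list.append() returns None (mutates in place)

NoneType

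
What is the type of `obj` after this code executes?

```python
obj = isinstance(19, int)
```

isinstance() returns bool

bool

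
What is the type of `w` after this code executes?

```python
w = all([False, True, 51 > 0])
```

all() returns bool

bool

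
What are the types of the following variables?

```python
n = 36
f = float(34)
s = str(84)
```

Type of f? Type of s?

f is float; s is str

float, str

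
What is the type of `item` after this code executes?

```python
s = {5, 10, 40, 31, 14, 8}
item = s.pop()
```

Popping from a set of ints returns int

int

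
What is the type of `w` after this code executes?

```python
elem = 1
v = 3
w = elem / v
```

int / int always returns float in Python 3 (1 / 3 = 0.333333)

float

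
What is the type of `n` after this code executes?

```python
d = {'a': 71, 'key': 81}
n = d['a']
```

Accessing dict[str, int] with key 'a' returns int value 71

int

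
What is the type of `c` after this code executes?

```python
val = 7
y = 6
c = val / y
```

int / int always returns float in Python 3 (7 / 6 = 1.16667)

float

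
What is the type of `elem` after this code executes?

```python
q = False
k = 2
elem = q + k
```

bool + int returns int (False is 0, so 0 + 2 = 2)

int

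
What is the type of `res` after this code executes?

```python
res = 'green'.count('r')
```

str.count() returns int

int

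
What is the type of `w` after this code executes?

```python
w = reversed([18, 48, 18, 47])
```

reversed() on a list returns a list_reverseiterator

list_reverseiterator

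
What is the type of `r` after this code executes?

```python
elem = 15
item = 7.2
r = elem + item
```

int + float returns float (15 + 7.2 = 22.2)

float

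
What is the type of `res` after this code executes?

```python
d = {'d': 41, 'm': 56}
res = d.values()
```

.values() returns a dict_values view object

dict_values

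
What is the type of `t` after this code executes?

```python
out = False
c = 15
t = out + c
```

bool + int returns int (False is 0, so 0 + 15 = 15)

int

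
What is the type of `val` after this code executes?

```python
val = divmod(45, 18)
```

divmod() returns a tuple (quotient, remainder)

tuple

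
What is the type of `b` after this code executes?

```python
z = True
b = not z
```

'not' always returns bool

bool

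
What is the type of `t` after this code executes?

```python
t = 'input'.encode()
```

str.encode() returns bytes

bytes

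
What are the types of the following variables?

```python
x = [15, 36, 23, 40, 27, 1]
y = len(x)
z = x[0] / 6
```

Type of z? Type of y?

int / int returns float; len() returns int

float, int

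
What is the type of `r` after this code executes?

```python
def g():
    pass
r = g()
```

A function with no return statement returns None

NoneType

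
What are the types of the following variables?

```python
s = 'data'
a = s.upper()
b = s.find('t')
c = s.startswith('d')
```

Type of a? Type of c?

str.upper() returns str; str.startswith() returns bool

str, bool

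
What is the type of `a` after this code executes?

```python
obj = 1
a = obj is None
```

'is' comparison returns bool

bool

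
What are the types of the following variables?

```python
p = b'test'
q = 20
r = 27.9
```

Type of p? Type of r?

p is bytes; r is float

bytes, float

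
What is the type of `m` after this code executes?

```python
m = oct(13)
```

oct() returns str representation

str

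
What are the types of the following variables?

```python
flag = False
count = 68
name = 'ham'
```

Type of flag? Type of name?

flag is bool; name is str

bool, str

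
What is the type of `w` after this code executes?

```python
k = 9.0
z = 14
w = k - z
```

float - int returns float (9.0 - 14 = -5.0)

float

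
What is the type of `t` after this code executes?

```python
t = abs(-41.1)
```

abs() of float returns float

float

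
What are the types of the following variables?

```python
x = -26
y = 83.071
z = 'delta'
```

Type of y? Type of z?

y is float; z is str

float, str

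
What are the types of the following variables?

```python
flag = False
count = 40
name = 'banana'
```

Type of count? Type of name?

count is int; name is str

int, str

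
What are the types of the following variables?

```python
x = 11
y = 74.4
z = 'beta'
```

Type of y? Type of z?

y is float; z is str

float, str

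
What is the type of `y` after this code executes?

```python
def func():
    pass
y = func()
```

A function with no return statement returns None

NoneType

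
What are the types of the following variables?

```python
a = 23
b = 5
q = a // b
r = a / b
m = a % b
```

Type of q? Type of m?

int // int returns int; int % int returns int

int, int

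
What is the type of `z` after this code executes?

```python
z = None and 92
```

'and' returns first falsy value (None)

NoneType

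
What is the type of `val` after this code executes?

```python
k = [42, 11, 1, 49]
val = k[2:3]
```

Slicing a list always returns a list

list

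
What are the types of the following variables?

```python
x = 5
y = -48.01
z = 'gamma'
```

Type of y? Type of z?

y is float; z is str

float, str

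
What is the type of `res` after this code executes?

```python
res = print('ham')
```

print() returns None

NoneType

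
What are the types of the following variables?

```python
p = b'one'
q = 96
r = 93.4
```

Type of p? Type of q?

p is bytes; q is int

bytes, int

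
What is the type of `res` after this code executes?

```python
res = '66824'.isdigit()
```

str.isdigit() returns bool

bool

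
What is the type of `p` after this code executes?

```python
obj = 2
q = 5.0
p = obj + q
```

int + float returns float (2 + 5.0 = 7.0)

float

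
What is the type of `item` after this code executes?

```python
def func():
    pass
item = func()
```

A function with no return statement returns None

NoneType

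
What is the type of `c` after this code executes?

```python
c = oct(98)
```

oct() returns str representation

str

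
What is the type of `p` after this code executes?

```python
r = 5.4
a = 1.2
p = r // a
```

float // float returns float (floor division preserves float type)

float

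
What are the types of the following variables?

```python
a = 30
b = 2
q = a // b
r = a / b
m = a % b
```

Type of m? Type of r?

int % int returns int; int / int returns float

int, float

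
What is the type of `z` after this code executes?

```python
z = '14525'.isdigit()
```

str.isdigit() returns bool

bool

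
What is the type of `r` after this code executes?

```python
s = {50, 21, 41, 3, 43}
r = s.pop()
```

Popping from a set of ints returns int

int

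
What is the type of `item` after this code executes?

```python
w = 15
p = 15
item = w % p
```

int % int returns int (15 % 15 = 0)

int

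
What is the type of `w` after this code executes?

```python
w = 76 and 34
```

'and' returns the last value when all truthy (34, which is int)

int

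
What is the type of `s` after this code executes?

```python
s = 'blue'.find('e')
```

str.find() returns int (index, or -1)

int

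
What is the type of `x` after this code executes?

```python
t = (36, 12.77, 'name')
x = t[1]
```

Index 1 of tuple is 12.77 which is float

float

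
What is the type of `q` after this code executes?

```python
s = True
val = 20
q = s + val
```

bool + int returns int (True is 1, so 1 + 20 = 21)

int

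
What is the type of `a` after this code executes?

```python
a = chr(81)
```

chr() returns str (single character)

str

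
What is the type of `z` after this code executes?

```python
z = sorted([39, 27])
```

sorted() always returns list

list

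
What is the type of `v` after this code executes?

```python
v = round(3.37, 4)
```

round() with ndigits arg returns float

float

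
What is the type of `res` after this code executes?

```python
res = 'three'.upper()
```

str.upper() returns str

str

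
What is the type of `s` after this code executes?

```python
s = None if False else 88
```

Ternary: condition is False, else branch (88) taken → int

int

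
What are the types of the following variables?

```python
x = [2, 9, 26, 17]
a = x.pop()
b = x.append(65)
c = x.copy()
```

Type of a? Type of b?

list.pop() returns the element (int); list.append() returns None

int, NoneType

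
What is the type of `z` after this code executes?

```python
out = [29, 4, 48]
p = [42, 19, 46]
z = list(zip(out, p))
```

list(zip(...)) returns a list of tuples

list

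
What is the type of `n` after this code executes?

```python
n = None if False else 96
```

Ternary: condition is False, else branch (96) taken → int

int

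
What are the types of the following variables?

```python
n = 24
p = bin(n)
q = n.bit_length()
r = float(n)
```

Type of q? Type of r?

int.bit_length() returns int; float() returns float

int, float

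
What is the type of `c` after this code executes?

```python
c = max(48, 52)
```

max() of ints returns int

int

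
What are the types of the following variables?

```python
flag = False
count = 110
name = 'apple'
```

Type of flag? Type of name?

flag is bool; name is str

bool, str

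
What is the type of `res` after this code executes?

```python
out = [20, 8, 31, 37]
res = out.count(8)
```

list.count() returns int

int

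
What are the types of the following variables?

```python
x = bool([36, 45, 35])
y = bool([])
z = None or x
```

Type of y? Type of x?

bool() returns bool; bool() returns bool

bool, bool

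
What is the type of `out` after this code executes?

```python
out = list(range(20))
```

list(range(...)) returns list

list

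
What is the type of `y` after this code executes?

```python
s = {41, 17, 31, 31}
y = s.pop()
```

Popping from a set of ints returns int

int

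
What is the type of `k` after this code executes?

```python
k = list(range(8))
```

list(range(...)) returns list

list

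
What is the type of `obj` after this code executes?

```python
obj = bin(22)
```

bin() returns str representation

str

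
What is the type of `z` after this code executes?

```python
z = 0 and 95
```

'and' returns the first falsy value (0, which is int)

int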